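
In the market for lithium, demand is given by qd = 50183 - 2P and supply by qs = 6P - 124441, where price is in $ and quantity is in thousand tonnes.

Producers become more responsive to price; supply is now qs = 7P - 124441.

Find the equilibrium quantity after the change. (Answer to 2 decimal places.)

11377.67

Initially, 50183 - 2P = 6P - 124441, so 174624 = 8P and P = 21828, q = 6527.
The new curves are qd = 50183 - 2P (demand) and qs = 7P - 124441 (supply).
Setting them equal: 50183 - 2P = 7P - 124441 → 174624 = 9P, so P = 58208/3 ≈ 19402.6667 and q = 34133/3 ≈ 11377.6667.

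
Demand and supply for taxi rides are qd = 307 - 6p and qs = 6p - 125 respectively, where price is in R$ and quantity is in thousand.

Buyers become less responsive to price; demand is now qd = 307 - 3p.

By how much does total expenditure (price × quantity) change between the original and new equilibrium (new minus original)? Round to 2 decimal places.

+4548.00

Initially, 307 - 6p = 6p - 125, so 432 = 12p and p = 36, q = 91.
After the shift, demand is qd = 307 - 3p and supply is qs = 6p - 125.
Equate the new curves: 307 - 3p = 6p - 125, giving 432 = 9p, p = 48, q = 163.
Expenditure moves from 36×91 = 3276 to 48×163 = 7824; change = +4548.00.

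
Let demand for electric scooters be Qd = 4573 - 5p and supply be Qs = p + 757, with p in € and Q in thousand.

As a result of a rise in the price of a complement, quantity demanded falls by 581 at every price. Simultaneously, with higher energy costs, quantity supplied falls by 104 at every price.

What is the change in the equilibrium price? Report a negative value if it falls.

Initially, 4573 - 5p = p + 757, so 3816 = 6p and p = 636, Q = 1393.
The new curves are Qd = 3992 - 5p (demand) and Qs = p + 653 (supply).
New equilibrium: 3992 - 5p = p + 653 ⇒ 3339 = 6p ⇒ p = 556.5, Q = 1209.5.
Δp = 556.5 − 636 = -79.5.

-79.5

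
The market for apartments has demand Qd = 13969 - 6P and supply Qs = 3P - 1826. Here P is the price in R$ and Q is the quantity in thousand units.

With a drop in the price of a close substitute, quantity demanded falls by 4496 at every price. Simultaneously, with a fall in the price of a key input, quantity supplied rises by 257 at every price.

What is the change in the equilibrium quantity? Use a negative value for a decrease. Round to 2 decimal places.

-1327.33

Solve the original market: 13969 - 6P = 3P - 1826, hence P = 1755 and Q = 3439.
The shock moves the curves to Qd = 9473 - 6P and Qs = 3P - 1569.
New equilibrium: 9473 - 6P = 3P - 1569 ⇒ 11042 = 9P ⇒ P = 11042/9 ≈ 1226.8889, Q = 6335/3 ≈ 2111.6667.
ΔQ = 2111.6667 − 3439 = -1327.33.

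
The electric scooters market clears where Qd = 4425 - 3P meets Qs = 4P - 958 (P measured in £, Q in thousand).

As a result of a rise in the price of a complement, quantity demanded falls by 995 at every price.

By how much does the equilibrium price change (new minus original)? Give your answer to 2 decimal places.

Before the shock: 4425 - 3P = 4P - 958 ⇒ 5383 = 7P ⇒ P = 769, Q = 2118.
After the shift, demand is Qd = 3430 - 3P and supply is Qs = 4P - 958.
Clearing the new market: 3430 - 3P = 4P - 958, so P = 4388/7 ≈ 626.8571 and Q = 10846/7 ≈ 1549.4286.
ΔP = 626.8571 − 769 = -142.14.

-142.14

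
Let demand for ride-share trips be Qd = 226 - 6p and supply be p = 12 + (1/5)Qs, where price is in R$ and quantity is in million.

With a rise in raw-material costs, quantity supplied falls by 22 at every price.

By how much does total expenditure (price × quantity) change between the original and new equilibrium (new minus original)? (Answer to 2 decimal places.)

-196.00

Solve the original market: 226 - 6p = 5p - 60, hence p = 26 and Q = 70.
The shock moves the curves to Qd = 226 - 6p and Qs = 5p - 82.
Equate the new curves: 226 - 6p = 5p - 82, giving 308 = 11p, p = 28, Q = 58.
Expenditure moves from 26×70 = 1820 to 28×58 = 1624; change = -196.00.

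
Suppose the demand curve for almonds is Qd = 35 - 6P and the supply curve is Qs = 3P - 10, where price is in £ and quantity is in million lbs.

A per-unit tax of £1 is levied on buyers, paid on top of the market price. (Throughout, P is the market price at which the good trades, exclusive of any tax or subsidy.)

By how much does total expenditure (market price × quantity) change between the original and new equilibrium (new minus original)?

Original equilibrium: 35 - 6P = 3P - 10 gives 45 = 9P, so P = 5 and Q = 5.
Since buyers pay the price plus the tax, the effective demand curve becomes Qd = 29 - 6P.
New equilibrium: 29 - 6P = 3P - 10 ⇒ 39 = 9P ⇒ P = 13/3 ≈ 4.3333, Q = 3.
Expenditure moves from 5×5 = 25 to 4.3333×3 = 13; change = -12.

-12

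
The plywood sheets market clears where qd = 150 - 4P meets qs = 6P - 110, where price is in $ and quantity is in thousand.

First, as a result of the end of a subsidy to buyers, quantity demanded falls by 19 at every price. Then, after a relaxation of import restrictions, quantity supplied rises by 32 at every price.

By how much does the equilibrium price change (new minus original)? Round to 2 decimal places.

-5.10

Before the shock: 150 - 4P = 6P - 110 ⇒ 260 = 10P ⇒ P = 26, q = 46.
The shock moves the curves to qd = 131 - 4P and qs = 6P - 78.
Clearing the new market: 131 - 4P = 6P - 78, so P = 20.9 and q = 47.4.
ΔP = 20.9 − 26 = -5.10.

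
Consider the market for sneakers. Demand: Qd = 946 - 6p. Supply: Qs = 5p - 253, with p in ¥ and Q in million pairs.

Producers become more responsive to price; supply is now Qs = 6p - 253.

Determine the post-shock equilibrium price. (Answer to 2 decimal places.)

99.92

Before the shock: 946 - 6p = 5p - 253 ⇒ 1199 = 11p ⇒ p = 109, Q = 292.
The shock moves the curves to Qd = 946 - 6p and Qs = 6p - 253.
New equilibrium: 946 - 6p = 6p - 253 ⇒ 1199 = 12p ⇒ p = 1199/12 ≈ 99.9167, Q = 346.5.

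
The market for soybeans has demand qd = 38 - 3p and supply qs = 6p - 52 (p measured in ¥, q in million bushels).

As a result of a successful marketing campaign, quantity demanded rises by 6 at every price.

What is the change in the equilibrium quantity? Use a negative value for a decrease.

Solve the original market: 38 - 3p = 6p - 52, hence p = 10 and q = 8.
After the shift, demand is qd = 44 - 3p and supply is qs = 6p - 52.
Setting them equal: 44 - 3p = 6p - 52 → 96 = 9p, so p = 32/3 ≈ 10.6667 and q = 12.
Δq = 12 − 8 = +4.

+4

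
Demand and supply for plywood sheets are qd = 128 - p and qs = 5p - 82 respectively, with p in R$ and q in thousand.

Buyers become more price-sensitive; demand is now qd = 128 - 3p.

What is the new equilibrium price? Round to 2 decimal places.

Solve the original market: 128 - p = 5p - 82, hence p = 35 and q = 93.
With the change applied: demand qd = 128 - 3p, supply qs = 5p - 82.
Setting them equal: 128 - 3p = 5p - 82 → 210 = 8p, so p = 26.25 and q = 49.25.

26.25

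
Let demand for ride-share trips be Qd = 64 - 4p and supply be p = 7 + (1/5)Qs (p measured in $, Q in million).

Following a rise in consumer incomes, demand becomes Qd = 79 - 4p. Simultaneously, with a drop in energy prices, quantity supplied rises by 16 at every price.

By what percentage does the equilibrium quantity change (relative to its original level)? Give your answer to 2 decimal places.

Solve the original market: 64 - 4p = 5p - 35, hence p = 11 and Q = 20.
The new curves are Qd = 79 - 4p (demand) and Qs = 5p - 19 (supply).
New equilibrium: 79 - 4p = 5p - 19 ⇒ 98 = 9p ⇒ p = 98/9 ≈ 10.8889, Q = 319/9 ≈ 35.4444.
%ΔQ = (35.4444 − 20) / 20 × 100 = +77.22%.

+77.22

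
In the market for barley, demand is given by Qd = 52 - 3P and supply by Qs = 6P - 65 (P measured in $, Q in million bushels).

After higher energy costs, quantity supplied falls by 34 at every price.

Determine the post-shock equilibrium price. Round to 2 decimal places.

16.78

Initially, 52 - 3P = 6P - 65, so 117 = 9P and P = 13, Q = 13.
After the shift, demand is Qd = 52 - 3P and supply is Qs = 6P - 99.
Setting them equal: 52 - 3P = 6P - 99 → 151 = 9P, so P = 151/9 ≈ 16.7778 and Q = 5/3 ≈ 1.6667.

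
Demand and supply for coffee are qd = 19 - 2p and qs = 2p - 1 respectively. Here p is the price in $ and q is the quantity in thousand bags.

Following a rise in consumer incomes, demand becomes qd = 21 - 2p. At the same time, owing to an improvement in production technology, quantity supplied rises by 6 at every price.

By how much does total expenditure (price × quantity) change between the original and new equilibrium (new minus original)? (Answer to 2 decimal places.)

Original equilibrium: 19 - 2p = 2p - 1 gives 20 = 4p, so p = 5 and q = 9.
The shock moves the curves to qd = 21 - 2p and qs = 2p + 5.
New equilibrium: 21 - 2p = 2p + 5 ⇒ 16 = 4p ⇒ p = 4, q = 13.
Expenditure moves from 5×9 = 45 to 4×13 = 52; change = +7.00.

+7.00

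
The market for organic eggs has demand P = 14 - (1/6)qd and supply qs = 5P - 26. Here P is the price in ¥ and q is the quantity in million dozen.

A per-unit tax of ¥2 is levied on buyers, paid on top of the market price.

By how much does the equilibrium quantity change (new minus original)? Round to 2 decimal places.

Initially, 84 - 6P = 5P - 26, so 110 = 11P and P = 10, q = 24.
Since buyers pay the price plus the tax, the effective demand curve becomes qd = 72 - 6P.
Clearing the new market: 72 - 6P = 5P - 26, so P = 98/11 ≈ 8.9091 and q = 204/11 ≈ 18.5455.
Δq = 18.5455 − 24 = -5.45.

-5.45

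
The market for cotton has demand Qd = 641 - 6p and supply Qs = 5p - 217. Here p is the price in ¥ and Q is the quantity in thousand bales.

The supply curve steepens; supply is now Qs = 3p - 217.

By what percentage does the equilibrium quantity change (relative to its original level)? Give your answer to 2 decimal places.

Solve the original market: 641 - 6p = 5p - 217, hence p = 78 and Q = 173.
The shock moves the curves to Qd = 641 - 6p and Qs = 3p - 217.
Equate the new curves: 641 - 6p = 3p - 217, giving 858 = 9p, p = 286/3 ≈ 95.3333, Q = 69.
%ΔQ = (69 − 173) / 173 × 100 = -60.12%.

-60.12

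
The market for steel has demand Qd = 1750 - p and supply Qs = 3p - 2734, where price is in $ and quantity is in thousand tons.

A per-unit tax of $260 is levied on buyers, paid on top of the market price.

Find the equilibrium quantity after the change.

Initially, 1750 - p = 3p - 2734, so 4484 = 4p and p = 1121, Q = 629.
Since buyers pay the price plus the tax, the effective demand curve becomes Qd = 1490 - p.
Setting them equal: 1490 - p = 3p - 2734 → 4224 = 4p, so p = 1056 and Q = 434.

434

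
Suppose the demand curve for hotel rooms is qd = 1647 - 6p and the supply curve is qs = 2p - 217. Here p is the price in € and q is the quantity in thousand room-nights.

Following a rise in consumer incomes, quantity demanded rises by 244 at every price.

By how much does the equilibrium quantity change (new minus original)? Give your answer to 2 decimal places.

+61.00

Original equilibrium: 1647 - 6p = 2p - 217 gives 1864 = 8p, so p = 233 and q = 249.
With the change applied: demand qd = 1891 - 6p, supply qs = 2p - 217.
Equate the new curves: 1891 - 6p = 2p - 217, giving 2108 = 8p, p = 263.5, q = 310.
Δq = 310 − 249 = +61.00.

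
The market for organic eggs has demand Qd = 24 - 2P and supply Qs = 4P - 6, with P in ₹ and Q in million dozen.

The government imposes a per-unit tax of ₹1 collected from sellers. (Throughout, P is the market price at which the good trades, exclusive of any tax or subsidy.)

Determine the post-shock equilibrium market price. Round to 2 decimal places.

Before the shock: 24 - 2P = 4P - 6 ⇒ 30 = 6P ⇒ P = 5, Q = 14.
Since sellers keep the price net of the tax, the effective supply curve becomes Qs = 4P - 10.
Setting them equal: 24 - 2P = 4P - 10 → 34 = 6P, so P = 17/3 ≈ 5.6667 and Q = 38/3 ≈ 12.6667.

5.67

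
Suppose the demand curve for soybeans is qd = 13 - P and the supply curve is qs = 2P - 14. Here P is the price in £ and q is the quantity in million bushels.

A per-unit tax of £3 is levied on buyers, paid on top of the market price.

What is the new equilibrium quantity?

Initially, 13 - P = 2P - 14, so 27 = 3P and P = 9, q = 4.
Since buyers pay the price plus the tax, the effective demand curve becomes qd = 10 - P.
Clearing the new market: 10 - P = 2P - 14, so P = 8 and q = 2.

2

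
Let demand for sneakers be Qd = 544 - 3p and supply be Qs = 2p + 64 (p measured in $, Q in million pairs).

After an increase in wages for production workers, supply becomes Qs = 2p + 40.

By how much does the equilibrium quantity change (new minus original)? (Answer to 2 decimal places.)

Before the shock: 544 - 3p = 2p + 64 ⇒ 480 = 5p ⇒ p = 96, Q = 256.
The shock moves the curves to Qd = 544 - 3p and Qs = 2p + 40.
Setting them equal: 544 - 3p = 2p + 40 → 504 = 5p, so p = 100.8 and Q = 241.6.
ΔQ = 241.6 − 256 = -14.40.

-14.40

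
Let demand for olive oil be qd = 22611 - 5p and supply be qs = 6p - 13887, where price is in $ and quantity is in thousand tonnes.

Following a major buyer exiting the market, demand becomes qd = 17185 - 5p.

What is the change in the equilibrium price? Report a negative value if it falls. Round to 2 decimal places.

Before the shock: 22611 - 5p = 6p - 13887 ⇒ 36498 = 11p ⇒ p = 3318, q = 6021.
With the change applied: demand qd = 17185 - 5p, supply qs = 6p - 13887.
New equilibrium: 17185 - 5p = 6p - 13887 ⇒ 31072 = 11p ⇒ p = 31072/11 ≈ 2824.7273, q = 33675/11 ≈ 3061.3636.
Δp = 2824.7273 − 3318 = -493.27.

-493.27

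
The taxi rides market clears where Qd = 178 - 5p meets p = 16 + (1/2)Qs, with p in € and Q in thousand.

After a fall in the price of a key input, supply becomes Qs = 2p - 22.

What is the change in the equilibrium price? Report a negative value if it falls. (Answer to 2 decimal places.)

Before the shock: 178 - 5p = 2p - 32 ⇒ 210 = 7p ⇒ p = 30, Q = 28.
The shock moves the curves to Qd = 178 - 5p and Qs = 2p - 22.
New equilibrium: 178 - 5p = 2p - 22 ⇒ 200 = 7p ⇒ p = 200/7 ≈ 28.5714, Q = 246/7 ≈ 35.1429.
Δp = 28.5714 − 30 = -1.43.

-1.43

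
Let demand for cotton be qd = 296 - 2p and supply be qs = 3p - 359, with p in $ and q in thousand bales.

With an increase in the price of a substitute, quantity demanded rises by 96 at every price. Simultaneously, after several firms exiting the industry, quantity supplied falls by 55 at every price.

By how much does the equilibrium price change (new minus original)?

+30.2

Initially, 296 - 2p = 3p - 359, so 655 = 5p and p = 131, q = 34.
The new curves are qd = 392 - 2p (demand) and qs = 3p - 414 (supply).
New equilibrium: 392 - 2p = 3p - 414 ⇒ 806 = 5p ⇒ p = 161.2, q = 69.6.
Δp = 161.2 − 131 = +30.2.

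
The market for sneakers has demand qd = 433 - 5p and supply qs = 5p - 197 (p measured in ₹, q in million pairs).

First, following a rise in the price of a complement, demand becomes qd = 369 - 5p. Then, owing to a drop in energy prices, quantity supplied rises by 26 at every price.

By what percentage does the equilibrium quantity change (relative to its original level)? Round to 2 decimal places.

-16.10

Original equilibrium: 433 - 5p = 5p - 197 gives 630 = 10p, so p = 63 and q = 118.
The shock moves the curves to qd = 369 - 5p and qs = 5p - 171.
Clearing the new market: 369 - 5p = 5p - 171, so p = 54 and q = 99.
%Δq = (99 − 118) / 118 × 100 = -16.10%.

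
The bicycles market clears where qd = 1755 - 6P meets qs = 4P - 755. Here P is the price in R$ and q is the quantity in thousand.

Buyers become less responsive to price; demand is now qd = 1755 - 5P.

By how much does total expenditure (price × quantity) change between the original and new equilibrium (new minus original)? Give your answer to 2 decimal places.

Original equilibrium: 1755 - 6P = 4P - 755 gives 2510 = 10P, so P = 251 and q = 249.
With the change applied: demand qd = 1755 - 5P, supply qs = 4P - 755.
Equate the new curves: 1755 - 5P = 4P - 755, giving 2510 = 9P, P = 2510/9 ≈ 278.8889, q = 3245/9 ≈ 360.5556.
Expenditure moves from 251×249 = 62499 to 278.8889×360.5556 = 100554.9383; change = +38055.94.

+38055.94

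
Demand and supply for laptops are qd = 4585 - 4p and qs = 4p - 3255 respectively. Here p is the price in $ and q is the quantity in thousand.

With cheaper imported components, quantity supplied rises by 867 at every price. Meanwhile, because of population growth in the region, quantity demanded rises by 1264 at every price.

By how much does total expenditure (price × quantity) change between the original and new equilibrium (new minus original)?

Before the shock: 4585 - 4p = 4p - 3255 ⇒ 7840 = 8p ⇒ p = 980, q = 665.
The shock moves the curves to qd = 5849 - 4p and qs = 4p - 2388.
New equilibrium: 5849 - 4p = 4p - 2388 ⇒ 8237 = 8p ⇒ p = 1029.625, q = 1730.5.
Expenditure moves from 980×665 = 651700 to 1029.625×1730.5 = 1781766.0625; change = +1130066.0625.

+1130066.0625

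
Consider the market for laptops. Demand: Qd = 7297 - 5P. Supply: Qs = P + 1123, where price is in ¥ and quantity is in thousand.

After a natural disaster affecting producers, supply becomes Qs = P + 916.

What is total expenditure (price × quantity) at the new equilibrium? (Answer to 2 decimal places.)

Solve the original market: 7297 - 5P = P + 1123, hence P = 1029 and Q = 2152.
The shock moves the curves to Qd = 7297 - 5P and Qs = P + 916.
Setting them equal: 7297 - 5P = P + 916 → 6381 = 6P, so P = 1063.5 and Q = 1979.5.
New expenditure = 1063.5 × 1979.5 = 2105198.25.

2105198.25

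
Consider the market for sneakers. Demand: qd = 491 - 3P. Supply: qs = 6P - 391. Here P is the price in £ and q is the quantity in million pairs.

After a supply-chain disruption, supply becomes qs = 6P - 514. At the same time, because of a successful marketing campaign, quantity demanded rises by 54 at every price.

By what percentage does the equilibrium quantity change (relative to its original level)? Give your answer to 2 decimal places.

Solve the original market: 491 - 3P = 6P - 391, hence P = 98 and q = 197.
After the shift, demand is qd = 545 - 3P and supply is qs = 6P - 514.
Setting them equal: 545 - 3P = 6P - 514 → 1059 = 9P, so P = 353/3 ≈ 117.6667 and q = 192.
%Δq = (192 − 197) / 197 × 100 = -2.54%.

-2.54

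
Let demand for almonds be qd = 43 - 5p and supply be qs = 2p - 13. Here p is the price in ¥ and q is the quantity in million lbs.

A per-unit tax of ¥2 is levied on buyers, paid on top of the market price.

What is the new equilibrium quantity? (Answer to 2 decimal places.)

0.14

Initially, 43 - 5p = 2p - 13, so 56 = 7p and p = 8, q = 3.
Since buyers pay the price plus the tax, the effective demand curve becomes qd = 33 - 5p.
New equilibrium: 33 - 5p = 2p - 13 ⇒ 46 = 7p ⇒ p = 46/7 ≈ 6.5714, q = 1/7 ≈ 0.1429.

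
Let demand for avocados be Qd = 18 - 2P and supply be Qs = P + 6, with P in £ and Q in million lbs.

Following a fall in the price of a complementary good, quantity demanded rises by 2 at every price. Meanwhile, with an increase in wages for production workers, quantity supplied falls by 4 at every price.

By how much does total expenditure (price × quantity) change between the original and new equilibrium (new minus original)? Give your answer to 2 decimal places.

+8.00

Before the shock: 18 - 2P = P + 6 ⇒ 12 = 3P ⇒ P = 4, Q = 10.
The new curves are Qd = 20 - 2P (demand) and Qs = P + 2 (supply).
Clearing the new market: 20 - 2P = P + 2, so P = 6 and Q = 8.
Expenditure moves from 4×10 = 40 to 6×8 = 48; change = +8.00.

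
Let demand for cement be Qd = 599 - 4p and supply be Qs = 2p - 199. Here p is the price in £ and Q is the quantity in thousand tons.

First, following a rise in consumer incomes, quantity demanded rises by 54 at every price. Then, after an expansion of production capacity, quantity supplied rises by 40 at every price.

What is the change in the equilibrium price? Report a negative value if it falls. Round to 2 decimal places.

+2.33

Original equilibrium: 599 - 4p = 2p - 199 gives 798 = 6p, so p = 133 and Q = 67.
With the change applied: demand Qd = 653 - 4p, supply Qs = 2p - 159.
Equate the new curves: 653 - 4p = 2p - 159, giving 812 = 6p, p = 406/3 ≈ 135.3333, Q = 335/3 ≈ 111.6667.
Δp = 135.3333 − 133 = +2.33.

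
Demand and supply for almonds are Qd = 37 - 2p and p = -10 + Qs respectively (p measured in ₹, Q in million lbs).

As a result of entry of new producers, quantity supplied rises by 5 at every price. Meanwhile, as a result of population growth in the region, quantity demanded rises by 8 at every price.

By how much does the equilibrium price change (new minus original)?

+1

Solve the original market: 37 - 2p = p + 10, hence p = 9 and Q = 19.
After the shift, demand is Qd = 45 - 2p and supply is Qs = p + 15.
Clearing the new market: 45 - 2p = p + 15, so p = 10 and Q = 25.
Δp = 10 − 9 = +1.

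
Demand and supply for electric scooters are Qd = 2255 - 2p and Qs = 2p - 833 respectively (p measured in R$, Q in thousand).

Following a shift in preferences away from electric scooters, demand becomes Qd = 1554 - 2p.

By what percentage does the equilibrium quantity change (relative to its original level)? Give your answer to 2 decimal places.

Initially, 2255 - 2p = 2p - 833, so 3088 = 4p and p = 772, Q = 711.
After the shift, demand is Qd = 1554 - 2p and supply is Qs = 2p - 833.
Equate the new curves: 1554 - 2p = 2p - 833, giving 2387 = 4p, p = 596.75, Q = 360.5.
%ΔQ = (360.5 − 711) / 711 × 100 = -49.30%.

-49.30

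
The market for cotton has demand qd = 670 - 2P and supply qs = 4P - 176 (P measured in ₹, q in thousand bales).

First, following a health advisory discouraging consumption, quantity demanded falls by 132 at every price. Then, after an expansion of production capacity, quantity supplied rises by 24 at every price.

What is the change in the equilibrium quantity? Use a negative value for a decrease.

-80

Solve the original market: 670 - 2P = 4P - 176, hence P = 141 and q = 388.
After the shift, demand is qd = 538 - 2P and supply is qs = 4P - 152.
New equilibrium: 538 - 2P = 4P - 152 ⇒ 690 = 6P ⇒ P = 115, q = 308.
Δq = 308 − 388 = -80.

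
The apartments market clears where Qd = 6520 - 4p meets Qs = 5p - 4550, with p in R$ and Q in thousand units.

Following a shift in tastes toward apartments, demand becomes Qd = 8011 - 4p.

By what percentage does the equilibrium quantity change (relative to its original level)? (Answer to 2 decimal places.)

+51.77

Before the shock: 6520 - 4p = 5p - 4550 ⇒ 11070 = 9p ⇒ p = 1230, Q = 1600.
After the shift, demand is Qd = 8011 - 4p and supply is Qs = 5p - 4550.
New equilibrium: 8011 - 4p = 5p - 4550 ⇒ 12561 = 9p ⇒ p = 4187/3 ≈ 1395.6667, Q = 7285/3 ≈ 2428.3333.
%ΔQ = (2428.3333 − 1600) / 1600 × 100 = +51.77%.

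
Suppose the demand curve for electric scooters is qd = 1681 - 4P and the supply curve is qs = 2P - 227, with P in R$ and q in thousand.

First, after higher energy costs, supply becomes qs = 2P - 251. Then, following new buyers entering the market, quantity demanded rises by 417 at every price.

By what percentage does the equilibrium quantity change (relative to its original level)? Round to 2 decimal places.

+30.07

Original equilibrium: 1681 - 4P = 2P - 227 gives 1908 = 6P, so P = 318 and q = 409.
After the shift, demand is qd = 2098 - 4P and supply is qs = 2P - 251.
Setting them equal: 2098 - 4P = 2P - 251 → 2349 = 6P, so P = 391.5 and q = 532.
%Δq = (532 − 409) / 409 × 100 = +30.07%.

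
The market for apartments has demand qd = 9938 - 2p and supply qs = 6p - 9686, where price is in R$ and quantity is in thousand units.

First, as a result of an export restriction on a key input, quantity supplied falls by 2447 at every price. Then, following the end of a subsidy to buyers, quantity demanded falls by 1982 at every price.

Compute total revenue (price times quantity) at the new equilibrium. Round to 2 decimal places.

Before the shock: 9938 - 2p = 6p - 9686 ⇒ 19624 = 8p ⇒ p = 2453, q = 5032.
The shock moves the curves to qd = 7956 - 2p and qs = 6p - 12133.
New equilibrium: 7956 - 2p = 6p - 12133 ⇒ 20089 = 8p ⇒ p = 2511.125, q = 2933.75.
New expenditure = 2511.125 × 2933.75 = 7367012.97.

7367012.97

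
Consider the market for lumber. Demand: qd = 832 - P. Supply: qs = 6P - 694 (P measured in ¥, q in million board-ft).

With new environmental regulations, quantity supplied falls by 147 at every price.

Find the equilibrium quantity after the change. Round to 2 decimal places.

593.00

Solve the original market: 832 - P = 6P - 694, hence P = 218 and q = 614.
The new curves are qd = 832 - P (demand) and qs = 6P - 841 (supply).
Clearing the new market: 832 - P = 6P - 841, so P = 239 and q = 593.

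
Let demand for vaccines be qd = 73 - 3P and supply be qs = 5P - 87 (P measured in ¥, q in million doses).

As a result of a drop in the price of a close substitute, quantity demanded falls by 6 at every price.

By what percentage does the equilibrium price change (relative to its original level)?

Original equilibrium: 73 - 3P = 5P - 87 gives 160 = 8P, so P = 20 and q = 13.
The new curves are qd = 67 - 3P (demand) and qs = 5P - 87 (supply).
New equilibrium: 67 - 3P = 5P - 87 ⇒ 154 = 8P ⇒ P = 19.25, q = 9.25.
%ΔP = (19.25 − 20) / 20 × 100 = -3.75%.

-3.75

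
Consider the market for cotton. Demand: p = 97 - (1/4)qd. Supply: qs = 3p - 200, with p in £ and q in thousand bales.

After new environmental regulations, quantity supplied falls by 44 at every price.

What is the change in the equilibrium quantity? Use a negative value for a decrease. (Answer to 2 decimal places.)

Solve the original market: 388 - 4p = 3p - 200, hence p = 84 and q = 52.
The shock moves the curves to qd = 388 - 4p and qs = 3p - 244.
Setting them equal: 388 - 4p = 3p - 244 → 632 = 7p, so p = 632/7 ≈ 90.2857 and q = 188/7 ≈ 26.8571.
Δq = 26.8571 − 52 = -25.14.

-25.14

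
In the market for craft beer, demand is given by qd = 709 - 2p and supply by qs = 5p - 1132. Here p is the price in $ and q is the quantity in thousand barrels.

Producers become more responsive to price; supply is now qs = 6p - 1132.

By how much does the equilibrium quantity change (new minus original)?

Before the shock: 709 - 2p = 5p - 1132 ⇒ 1841 = 7p ⇒ p = 263, q = 183.
The shock moves the curves to qd = 709 - 2p and qs = 6p - 1132.
Clearing the new market: 709 - 2p = 6p - 1132, so p = 230.125 and q = 248.75.
Δq = 248.75 − 183 = +65.75.

+65.75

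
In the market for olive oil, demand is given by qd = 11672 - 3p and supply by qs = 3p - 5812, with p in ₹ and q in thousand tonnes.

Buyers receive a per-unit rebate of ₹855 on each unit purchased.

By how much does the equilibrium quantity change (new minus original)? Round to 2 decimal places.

+1282.50

Original equilibrium: 11672 - 3p = 3p - 5812 gives 17484 = 6p, so p = 2914 and q = 2930.
Since buyers' out-of-pocket price is the market price minus the rebate, the effective demand curve becomes qd = 14237 - 3p.
New equilibrium: 14237 - 3p = 3p - 5812 ⇒ 20049 = 6p ⇒ p = 3341.5, q = 4212.5.
Δq = 4212.5 − 2930 = +1282.50.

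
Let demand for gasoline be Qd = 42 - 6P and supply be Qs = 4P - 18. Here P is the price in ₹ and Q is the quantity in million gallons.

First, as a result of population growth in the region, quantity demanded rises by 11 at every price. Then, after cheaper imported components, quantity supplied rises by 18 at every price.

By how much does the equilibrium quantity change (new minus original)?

Before the shock: 42 - 6P = 4P - 18 ⇒ 60 = 10P ⇒ P = 6, Q = 6.
The new curves are Qd = 53 - 6P (demand) and Qs = 4P (supply).
New equilibrium: 53 - 6P = 4P ⇒ 53 = 10P ⇒ P = 5.3, Q = 21.2.
ΔQ = 21.2 − 6 = +15.2.

+15.2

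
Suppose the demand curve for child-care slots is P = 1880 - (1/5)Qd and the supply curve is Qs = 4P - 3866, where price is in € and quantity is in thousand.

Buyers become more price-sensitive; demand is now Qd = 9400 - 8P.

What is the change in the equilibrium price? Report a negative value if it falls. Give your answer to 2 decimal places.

-368.50

Initially, 9400 - 5P = 4P - 3866, so 13266 = 9P and P = 1474, Q = 2030.
The shock moves the curves to Qd = 9400 - 8P and Qs = 4P - 3866.
New equilibrium: 9400 - 8P = 4P - 3866 ⇒ 13266 = 12P ⇒ P = 1105.5, Q = 556.
ΔP = 1105.5 − 1474 = -368.50.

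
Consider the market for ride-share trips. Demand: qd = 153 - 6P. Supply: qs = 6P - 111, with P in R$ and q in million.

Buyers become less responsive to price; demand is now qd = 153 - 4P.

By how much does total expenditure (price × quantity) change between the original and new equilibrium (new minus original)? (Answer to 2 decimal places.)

+789.36

Solve the original market: 153 - 6P = 6P - 111, hence P = 22 and q = 21.
After the shift, demand is qd = 153 - 4P and supply is qs = 6P - 111.
Equate the new curves: 153 - 4P = 6P - 111, giving 264 = 10P, P = 26.4, q = 47.4.
Expenditure moves from 22×21 = 462 to 26.4×47.4 = 1251.36; change = +789.36.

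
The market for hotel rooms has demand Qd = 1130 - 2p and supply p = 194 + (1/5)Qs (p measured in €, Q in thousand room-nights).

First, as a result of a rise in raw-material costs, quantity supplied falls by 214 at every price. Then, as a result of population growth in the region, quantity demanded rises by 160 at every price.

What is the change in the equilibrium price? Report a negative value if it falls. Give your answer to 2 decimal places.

+53.43

Before the shock: 1130 - 2p = 5p - 970 ⇒ 2100 = 7p ⇒ p = 300, Q = 530.
The shock moves the curves to Qd = 1290 - 2p and Qs = 5p - 1184.
Clearing the new market: 1290 - 2p = 5p - 1184, so p = 2474/7 ≈ 353.4286 and Q = 4082/7 ≈ 583.1429.
Δp = 353.4286 − 300 = +53.43.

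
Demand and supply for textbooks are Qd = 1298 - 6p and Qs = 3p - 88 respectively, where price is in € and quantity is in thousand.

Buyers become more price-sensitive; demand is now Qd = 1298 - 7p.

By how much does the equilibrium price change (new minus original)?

Initially, 1298 - 6p = 3p - 88, so 1386 = 9p and p = 154, Q = 374.
The new curves are Qd = 1298 - 7p (demand) and Qs = 3p - 88 (supply).
Setting them equal: 1298 - 7p = 3p - 88 → 1386 = 10p, so p = 138.6 and Q = 327.8.
Δp = 138.6 − 154 = -15.4.

-15.4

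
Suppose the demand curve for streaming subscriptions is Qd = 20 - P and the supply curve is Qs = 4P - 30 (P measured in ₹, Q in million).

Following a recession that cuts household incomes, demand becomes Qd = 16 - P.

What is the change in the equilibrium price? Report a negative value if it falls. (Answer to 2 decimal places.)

-0.80

Before the shock: 20 - P = 4P - 30 ⇒ 50 = 5P ⇒ P = 10, Q = 10.
With the change applied: demand Qd = 16 - P, supply Qs = 4P - 30.
Equate the new curves: 16 - P = 4P - 30, giving 46 = 5P, P = 9.2, Q = 6.8.
ΔP = 9.2 − 10 = -0.80.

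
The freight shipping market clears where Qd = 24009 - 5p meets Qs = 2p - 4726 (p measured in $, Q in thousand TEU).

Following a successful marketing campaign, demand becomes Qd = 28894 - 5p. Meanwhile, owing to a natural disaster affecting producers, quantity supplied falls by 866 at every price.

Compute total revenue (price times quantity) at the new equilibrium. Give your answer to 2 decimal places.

Before the shock: 24009 - 5p = 2p - 4726 ⇒ 28735 = 7p ⇒ p = 4105, Q = 3484.
After the shift, demand is Qd = 28894 - 5p and supply is Qs = 2p - 5592.
New equilibrium: 28894 - 5p = 2p - 5592 ⇒ 34486 = 7p ⇒ p = 34486/7 ≈ 4926.5714, Q = 29828/7 ≈ 4261.1429.
New expenditure = 4926.5714 × 4261.1429 = 20992824.65.

20992824.65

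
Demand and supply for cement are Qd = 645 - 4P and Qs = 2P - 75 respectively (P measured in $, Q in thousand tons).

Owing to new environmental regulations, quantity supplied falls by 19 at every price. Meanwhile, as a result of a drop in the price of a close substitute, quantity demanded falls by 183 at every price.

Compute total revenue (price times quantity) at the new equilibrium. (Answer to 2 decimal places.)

8463.56

Original equilibrium: 645 - 4P = 2P - 75 gives 720 = 6P, so P = 120 and Q = 165.
With the change applied: demand Qd = 462 - 4P, supply Qs = 2P - 94.
Equate the new curves: 462 - 4P = 2P - 94, giving 556 = 6P, P = 278/3 ≈ 92.6667, Q = 274/3 ≈ 91.3333.
New expenditure = 92.6667 × 91.3333 = 8463.56.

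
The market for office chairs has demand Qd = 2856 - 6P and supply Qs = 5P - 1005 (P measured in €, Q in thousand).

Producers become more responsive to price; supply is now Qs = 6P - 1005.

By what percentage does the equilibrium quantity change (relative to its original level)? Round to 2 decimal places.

+23.40

Solve the original market: 2856 - 6P = 5P - 1005, hence P = 351 and Q = 750.
With the change applied: demand Qd = 2856 - 6P, supply Qs = 6P - 1005.
New equilibrium: 2856 - 6P = 6P - 1005 ⇒ 3861 = 12P ⇒ P = 321.75, Q = 925.5.
%ΔQ = (925.5 − 750) / 750 × 100 = +23.40%.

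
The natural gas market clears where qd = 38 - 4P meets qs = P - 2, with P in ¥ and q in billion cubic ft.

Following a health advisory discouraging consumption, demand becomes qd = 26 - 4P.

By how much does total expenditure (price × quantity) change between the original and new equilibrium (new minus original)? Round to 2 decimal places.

Initially, 38 - 4P = P - 2, so 40 = 5P and P = 8, q = 6.
The new curves are qd = 26 - 4P (demand) and qs = P - 2 (supply).
Setting them equal: 26 - 4P = P - 2 → 28 = 5P, so P = 5.6 and q = 3.6.
Expenditure moves from 8×6 = 48 to 5.6×3.6 = 20.16; change = -27.84.

-27.84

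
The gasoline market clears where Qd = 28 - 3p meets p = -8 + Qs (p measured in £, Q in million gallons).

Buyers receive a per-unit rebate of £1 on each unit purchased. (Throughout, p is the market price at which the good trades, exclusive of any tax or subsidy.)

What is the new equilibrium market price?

Initially, 28 - 3p = p + 8, so 20 = 4p and p = 5, Q = 13.
Since buyers' out-of-pocket price is the market price minus the rebate, the effective demand curve becomes Qd = 31 - 3p.
Equate the new curves: 31 - 3p = p + 8, giving 23 = 4p, p = 5.75, Q = 13.75.

5.75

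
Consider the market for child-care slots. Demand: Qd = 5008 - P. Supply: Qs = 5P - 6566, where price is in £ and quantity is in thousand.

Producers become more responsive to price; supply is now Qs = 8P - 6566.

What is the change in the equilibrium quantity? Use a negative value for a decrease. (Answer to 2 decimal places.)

+643.00

Before the shock: 5008 - P = 5P - 6566 ⇒ 11574 = 6P ⇒ P = 1929, Q = 3079.
After the shift, demand is Qd = 5008 - P and supply is Qs = 8P - 6566.
Clearing the new market: 5008 - P = 8P - 6566, so P = 1286 and Q = 3722.
ΔQ = 3722 − 3079 = +643.00.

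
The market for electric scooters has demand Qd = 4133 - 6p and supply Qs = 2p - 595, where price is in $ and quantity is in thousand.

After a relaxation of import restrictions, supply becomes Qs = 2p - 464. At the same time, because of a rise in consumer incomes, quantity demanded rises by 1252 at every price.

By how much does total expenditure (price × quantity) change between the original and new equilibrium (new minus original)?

+382928.53125

Before the shock: 4133 - 6p = 2p - 595 ⇒ 4728 = 8p ⇒ p = 591, Q = 587.
The new curves are Qd = 5385 - 6p (demand) and Qs = 2p - 464 (supply).
Setting them equal: 5385 - 6p = 2p - 464 → 5849 = 8p, so p = 731.125 and Q = 998.25.
Expenditure moves from 591×587 = 346917 to 731.125×998.25 = 729845.53125; change = +382928.53125.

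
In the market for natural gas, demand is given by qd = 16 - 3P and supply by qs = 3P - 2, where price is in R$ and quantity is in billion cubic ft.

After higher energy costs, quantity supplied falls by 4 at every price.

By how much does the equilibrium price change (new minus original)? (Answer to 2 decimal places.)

Original equilibrium: 16 - 3P = 3P - 2 gives 18 = 6P, so P = 3 and q = 7.
With the change applied: demand qd = 16 - 3P, supply qs = 3P - 6.
New equilibrium: 16 - 3P = 3P - 6 ⇒ 22 = 6P ⇒ P = 11/3 ≈ 3.6667, q = 5.
ΔP = 3.6667 − 3 = +0.67.

+0.67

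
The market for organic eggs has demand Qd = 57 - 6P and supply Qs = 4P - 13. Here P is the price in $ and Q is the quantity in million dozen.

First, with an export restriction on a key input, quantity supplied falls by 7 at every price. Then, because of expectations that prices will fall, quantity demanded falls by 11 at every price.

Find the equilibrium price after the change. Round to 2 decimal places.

6.60

Before the shock: 57 - 6P = 4P - 13 ⇒ 70 = 10P ⇒ P = 7, Q = 15.
After the shift, demand is Qd = 46 - 6P and supply is Qs = 4P - 20.
Clearing the new market: 46 - 6P = 4P - 20, so P = 6.6 and Q = 6.4.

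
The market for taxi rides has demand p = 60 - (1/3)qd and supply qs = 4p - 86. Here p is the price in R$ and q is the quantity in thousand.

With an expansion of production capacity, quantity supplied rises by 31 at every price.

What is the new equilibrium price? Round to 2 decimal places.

33.57

Solve the original market: 180 - 3p = 4p - 86, hence p = 38 and q = 66.
The new curves are qd = 180 - 3p (demand) and qs = 4p - 55 (supply).
New equilibrium: 180 - 3p = 4p - 55 ⇒ 235 = 7p ⇒ p = 235/7 ≈ 33.5714, q = 555/7 ≈ 79.2857.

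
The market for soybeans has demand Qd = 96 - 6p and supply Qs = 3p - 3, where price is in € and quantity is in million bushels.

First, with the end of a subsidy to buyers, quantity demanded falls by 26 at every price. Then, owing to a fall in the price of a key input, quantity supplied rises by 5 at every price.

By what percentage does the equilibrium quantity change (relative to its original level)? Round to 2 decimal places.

-17.78

Solve the original market: 96 - 6p = 3p - 3, hence p = 11 and Q = 30.
After the shift, demand is Qd = 70 - 6p and supply is Qs = 3p + 2.
Equate the new curves: 70 - 6p = 3p + 2, giving 68 = 9p, p = 68/9 ≈ 7.5556, Q = 74/3 ≈ 24.6667.
%ΔQ = (24.6667 − 30) / 30 × 100 = -17.78%.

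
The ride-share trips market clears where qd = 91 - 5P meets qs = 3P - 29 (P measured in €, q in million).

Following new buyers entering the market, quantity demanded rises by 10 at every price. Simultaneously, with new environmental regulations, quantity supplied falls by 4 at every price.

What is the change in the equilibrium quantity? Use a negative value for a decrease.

Before the shock: 91 - 5P = 3P - 29 ⇒ 120 = 8P ⇒ P = 15, q = 16.
With the change applied: demand qd = 101 - 5P, supply qs = 3P - 33.
Equate the new curves: 101 - 5P = 3P - 33, giving 134 = 8P, P = 16.75, q = 17.25.
Δq = 17.25 − 16 = +1.25.

+1.25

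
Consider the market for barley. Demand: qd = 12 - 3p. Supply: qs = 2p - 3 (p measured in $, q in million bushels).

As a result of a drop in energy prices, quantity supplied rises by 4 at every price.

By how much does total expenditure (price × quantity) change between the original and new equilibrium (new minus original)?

Solve the original market: 12 - 3p = 2p - 3, hence p = 3 and q = 3.
The new curves are qd = 12 - 3p (demand) and qs = 2p + 1 (supply).
Setting them equal: 12 - 3p = 2p + 1 → 11 = 5p, so p = 2.2 and q = 5.4.
Expenditure moves from 3×3 = 9 to 2.2×5.4 = 11.88; change = +2.88.

+2.88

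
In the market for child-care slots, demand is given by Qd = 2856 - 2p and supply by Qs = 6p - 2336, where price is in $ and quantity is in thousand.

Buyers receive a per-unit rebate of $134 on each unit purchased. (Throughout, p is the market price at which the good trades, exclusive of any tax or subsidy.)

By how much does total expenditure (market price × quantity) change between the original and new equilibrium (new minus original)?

Before the shock: 2856 - 2p = 6p - 2336 ⇒ 5192 = 8p ⇒ p = 649, Q = 1558.
Since buyers' out-of-pocket price is the market price minus the rebate, the effective demand curve becomes Qd = 3124 - 2p.
Clearing the new market: 3124 - 2p = 6p - 2336, so p = 682.5 and Q = 1759.
Expenditure moves from 649×1558 = 1011142 to 682.5×1759 = 1200517.5; change = +189375.5.

+189375.5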